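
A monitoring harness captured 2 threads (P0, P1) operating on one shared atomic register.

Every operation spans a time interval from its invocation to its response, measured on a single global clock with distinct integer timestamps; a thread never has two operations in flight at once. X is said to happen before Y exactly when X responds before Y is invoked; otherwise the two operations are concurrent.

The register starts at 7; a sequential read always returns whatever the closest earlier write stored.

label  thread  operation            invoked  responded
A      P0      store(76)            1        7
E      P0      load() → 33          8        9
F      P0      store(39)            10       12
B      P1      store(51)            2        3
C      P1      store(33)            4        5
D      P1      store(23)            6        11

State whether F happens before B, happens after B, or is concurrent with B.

F spans [10,12], B spans [2,3]
resp(B)=3 < inv(F)=10

after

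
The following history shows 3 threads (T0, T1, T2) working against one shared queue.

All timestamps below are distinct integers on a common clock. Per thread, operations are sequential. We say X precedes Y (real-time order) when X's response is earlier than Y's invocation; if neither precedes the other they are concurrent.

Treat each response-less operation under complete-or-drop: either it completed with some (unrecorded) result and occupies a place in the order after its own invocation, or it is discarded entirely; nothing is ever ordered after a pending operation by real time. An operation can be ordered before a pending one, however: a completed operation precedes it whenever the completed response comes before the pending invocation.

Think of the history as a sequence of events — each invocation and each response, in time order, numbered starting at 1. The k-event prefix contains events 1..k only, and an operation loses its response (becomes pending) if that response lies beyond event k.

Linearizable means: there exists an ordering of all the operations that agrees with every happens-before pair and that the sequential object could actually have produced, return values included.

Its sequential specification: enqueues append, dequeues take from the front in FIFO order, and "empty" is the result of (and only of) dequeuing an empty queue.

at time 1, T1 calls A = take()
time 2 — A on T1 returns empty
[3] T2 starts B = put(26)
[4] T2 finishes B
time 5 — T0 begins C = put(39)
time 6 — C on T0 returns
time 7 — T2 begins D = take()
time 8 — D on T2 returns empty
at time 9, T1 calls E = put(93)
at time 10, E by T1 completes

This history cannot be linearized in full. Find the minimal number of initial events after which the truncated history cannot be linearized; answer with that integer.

8

one valid order for events 1..7 is A, B, C:
1. A take() → empty, leaving queue <>
2. B put(26), leaving queue <26>
3. C put(39), leaving queue <26,39>
event 8 — D's response, time 8 — after it, nothing linearizes
sample order A, B, C, D stalls at step 4 — D take() → empty has no legal effect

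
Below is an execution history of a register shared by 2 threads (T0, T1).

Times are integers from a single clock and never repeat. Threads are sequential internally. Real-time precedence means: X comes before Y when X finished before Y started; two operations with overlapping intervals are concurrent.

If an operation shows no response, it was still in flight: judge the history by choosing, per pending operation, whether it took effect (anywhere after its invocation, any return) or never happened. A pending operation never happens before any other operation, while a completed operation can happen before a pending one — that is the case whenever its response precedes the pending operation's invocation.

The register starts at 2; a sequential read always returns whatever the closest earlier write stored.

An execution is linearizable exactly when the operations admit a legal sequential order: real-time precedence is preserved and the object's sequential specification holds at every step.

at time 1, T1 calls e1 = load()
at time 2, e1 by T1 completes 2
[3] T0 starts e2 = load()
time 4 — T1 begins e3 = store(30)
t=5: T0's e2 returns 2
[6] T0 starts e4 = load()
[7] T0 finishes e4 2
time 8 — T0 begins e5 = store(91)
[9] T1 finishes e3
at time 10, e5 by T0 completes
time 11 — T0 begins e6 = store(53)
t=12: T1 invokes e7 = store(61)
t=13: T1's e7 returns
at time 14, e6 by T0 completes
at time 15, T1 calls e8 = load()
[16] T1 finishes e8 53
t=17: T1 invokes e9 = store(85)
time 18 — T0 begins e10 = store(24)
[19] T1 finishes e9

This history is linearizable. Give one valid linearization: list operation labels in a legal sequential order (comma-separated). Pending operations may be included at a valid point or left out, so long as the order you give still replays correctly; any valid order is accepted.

after step 1 (e1 load() → 2): value 2
after step 2 (e2 load() → 2): value 2
after step 3 (e4 load() → 2): value 2
after step 4 (e3 store(30)): value 30
after step 5 (e5 store(91)): value 91
after step 6 (e7 store(61)): value 61
after step 7 (e6 store(53)): value 53
after step 8 (e8 load() → 53): value 53
after step 9 (e9 store(85)): value 85

e1, e2, e4, e3, e5, e7, e6, e8, e9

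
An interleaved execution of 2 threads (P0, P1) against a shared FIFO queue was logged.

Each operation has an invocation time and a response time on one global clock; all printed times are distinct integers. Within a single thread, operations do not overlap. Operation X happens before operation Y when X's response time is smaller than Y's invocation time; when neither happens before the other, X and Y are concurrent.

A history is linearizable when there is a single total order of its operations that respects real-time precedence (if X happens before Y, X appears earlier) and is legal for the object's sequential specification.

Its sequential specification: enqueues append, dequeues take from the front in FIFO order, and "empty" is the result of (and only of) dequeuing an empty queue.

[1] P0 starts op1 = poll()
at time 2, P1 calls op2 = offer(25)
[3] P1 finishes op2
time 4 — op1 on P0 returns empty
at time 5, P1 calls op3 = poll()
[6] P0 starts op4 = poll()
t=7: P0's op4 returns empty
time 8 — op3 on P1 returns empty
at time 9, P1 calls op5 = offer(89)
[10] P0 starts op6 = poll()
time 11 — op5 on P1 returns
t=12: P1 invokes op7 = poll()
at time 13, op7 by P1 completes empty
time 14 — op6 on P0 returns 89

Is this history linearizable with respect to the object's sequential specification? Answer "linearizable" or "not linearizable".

events 1..7 are fine; event 8 — the response of op3 at time 8 — makes the prefix non-linearizable
the 4 completed operations admit 4 real-time orders; each fails the FIFO queue replay
one such order, op1, op2, op3, op4, breaks at step 3 where op3 poll() → empty is illegal
one such order, op1, op2, op4, op3, breaks at step 3 where op4 poll() → empty is illegal

not linearizable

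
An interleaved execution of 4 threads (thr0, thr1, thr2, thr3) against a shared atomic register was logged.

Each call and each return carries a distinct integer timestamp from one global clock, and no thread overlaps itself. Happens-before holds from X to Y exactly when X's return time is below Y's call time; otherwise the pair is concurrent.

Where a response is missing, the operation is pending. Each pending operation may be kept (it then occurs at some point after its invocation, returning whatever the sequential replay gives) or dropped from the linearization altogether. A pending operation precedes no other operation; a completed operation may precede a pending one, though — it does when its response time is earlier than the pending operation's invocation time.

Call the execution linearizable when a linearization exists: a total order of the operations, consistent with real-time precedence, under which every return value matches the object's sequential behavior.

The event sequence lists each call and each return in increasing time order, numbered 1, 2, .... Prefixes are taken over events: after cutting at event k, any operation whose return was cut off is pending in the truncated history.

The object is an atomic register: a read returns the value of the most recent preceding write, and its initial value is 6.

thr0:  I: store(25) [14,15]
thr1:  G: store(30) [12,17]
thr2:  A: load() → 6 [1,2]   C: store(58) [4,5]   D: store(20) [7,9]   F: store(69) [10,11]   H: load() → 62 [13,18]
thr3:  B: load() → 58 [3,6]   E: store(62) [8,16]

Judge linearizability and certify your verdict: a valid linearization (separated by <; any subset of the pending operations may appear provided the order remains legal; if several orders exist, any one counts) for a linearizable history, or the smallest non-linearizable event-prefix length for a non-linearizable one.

after step 1 (A load() → 6): value 6
after step 2 (C store(58)): value 58
after step 3 (B load() → 58): value 58
after step 4 (D store(20)): value 20
after step 5 (F store(69)): value 69
after step 6 (E store(62)): value 62
after step 7 (H load() → 62): value 62
after step 8 (G store(30)): value 30
after step 9 (I store(25)): value 25

linearizable — witness: A < C < B < D < F < E < H < G < I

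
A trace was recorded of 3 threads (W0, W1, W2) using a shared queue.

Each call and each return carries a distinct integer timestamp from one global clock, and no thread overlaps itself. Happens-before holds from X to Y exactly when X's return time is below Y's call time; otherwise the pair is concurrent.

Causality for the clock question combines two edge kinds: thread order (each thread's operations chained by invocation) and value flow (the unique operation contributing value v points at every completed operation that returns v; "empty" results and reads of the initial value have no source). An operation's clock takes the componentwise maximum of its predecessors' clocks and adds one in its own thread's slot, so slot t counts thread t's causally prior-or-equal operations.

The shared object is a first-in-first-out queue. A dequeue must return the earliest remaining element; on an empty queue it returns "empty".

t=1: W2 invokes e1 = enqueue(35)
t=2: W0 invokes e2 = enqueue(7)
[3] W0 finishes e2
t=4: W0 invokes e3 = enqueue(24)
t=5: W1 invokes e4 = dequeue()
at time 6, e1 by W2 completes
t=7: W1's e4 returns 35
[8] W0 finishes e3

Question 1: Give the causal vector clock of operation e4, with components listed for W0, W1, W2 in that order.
e1, invoked 1, has no incoming edges; only W2's bump applies → (0, 0, 1)
e2, invoked 2, has no incoming edges; only W0's bump applies → (1, 0, 0)
e4, invoked 5, takes VC(e1)=(0, 0, 1) under max, adds 1 for W1 → (0, 1, 1)
e3, invoked 4, takes VC(e2)=(1, 0, 0) under max, adds 1 for W0 → (2, 0, 0)
target: VC(e4) = (0, 1, 1)

(0, 1, 1)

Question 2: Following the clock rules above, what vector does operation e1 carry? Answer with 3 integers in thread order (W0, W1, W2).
invoked at 1, e1 has no predecessors; its own W2 bump gives (0, 0, 1)
invoked at 2, e2 has no predecessors; its own W0 bump gives (1, 0, 0)
invoked at 5, e4 merges VC(e1)=(0, 0, 1) and bumps W1's slot → (0, 1, 1)
invoked at 4, e3 merges VC(e2)=(1, 0, 0) and bumps W0's slot → (2, 0, 0)
target: VC(e1) = (0, 0, 1)

(0, 0, 1)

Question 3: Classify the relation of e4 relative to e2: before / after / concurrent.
e4 spans [5,7], e2 spans [2,3]
resp(e2)=3 < inv(e4)=5

after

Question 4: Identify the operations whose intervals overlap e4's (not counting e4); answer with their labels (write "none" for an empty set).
overlap test against e4 [5,7]: concurrent iff the interval meets 5..7
e1 [1,6]: concurrent
e2 [2,3]: before
e3 [4,8]: concurrent

e1, e3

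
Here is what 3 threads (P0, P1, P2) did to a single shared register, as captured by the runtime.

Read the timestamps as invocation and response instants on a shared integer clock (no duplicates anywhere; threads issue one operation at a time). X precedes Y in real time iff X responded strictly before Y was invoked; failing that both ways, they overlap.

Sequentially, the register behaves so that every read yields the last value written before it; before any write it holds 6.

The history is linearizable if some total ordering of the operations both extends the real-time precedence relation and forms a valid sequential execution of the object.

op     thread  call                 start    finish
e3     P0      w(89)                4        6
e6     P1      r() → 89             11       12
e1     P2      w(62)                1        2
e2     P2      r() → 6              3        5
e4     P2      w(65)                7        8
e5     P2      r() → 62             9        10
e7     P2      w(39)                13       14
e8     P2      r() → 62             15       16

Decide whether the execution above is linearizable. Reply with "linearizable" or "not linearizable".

cut after 4 events: linearizable; cut after 5 events (e2 responds, time 5): not linearizable
the completed operations (2 total) allow one real-time order; the register replay rejects it
including or dropping the 1 pending operation (e3) in any combination fails
take e1, e2 (pending dropped): step 2 already fails, because e2 r() → 6 cannot occur there

not linearizable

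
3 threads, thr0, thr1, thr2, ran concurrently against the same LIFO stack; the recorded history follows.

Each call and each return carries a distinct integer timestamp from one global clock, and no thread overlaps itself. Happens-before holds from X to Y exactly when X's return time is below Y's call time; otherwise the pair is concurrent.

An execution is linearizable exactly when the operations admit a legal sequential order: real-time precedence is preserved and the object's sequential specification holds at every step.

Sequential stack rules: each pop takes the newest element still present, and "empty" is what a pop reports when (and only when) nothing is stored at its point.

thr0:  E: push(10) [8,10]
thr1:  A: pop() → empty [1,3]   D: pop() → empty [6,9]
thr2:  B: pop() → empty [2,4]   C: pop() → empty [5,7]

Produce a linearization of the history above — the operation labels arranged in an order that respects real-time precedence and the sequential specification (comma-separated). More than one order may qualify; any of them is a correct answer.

A, B, C, D, E

step 1: A pop() → empty — stack <>
step 2: B pop() → empty — stack <>
step 3: C pop() → empty — stack <>
step 4: D pop() → empty — stack <>
step 5: E push(10) — stack <10>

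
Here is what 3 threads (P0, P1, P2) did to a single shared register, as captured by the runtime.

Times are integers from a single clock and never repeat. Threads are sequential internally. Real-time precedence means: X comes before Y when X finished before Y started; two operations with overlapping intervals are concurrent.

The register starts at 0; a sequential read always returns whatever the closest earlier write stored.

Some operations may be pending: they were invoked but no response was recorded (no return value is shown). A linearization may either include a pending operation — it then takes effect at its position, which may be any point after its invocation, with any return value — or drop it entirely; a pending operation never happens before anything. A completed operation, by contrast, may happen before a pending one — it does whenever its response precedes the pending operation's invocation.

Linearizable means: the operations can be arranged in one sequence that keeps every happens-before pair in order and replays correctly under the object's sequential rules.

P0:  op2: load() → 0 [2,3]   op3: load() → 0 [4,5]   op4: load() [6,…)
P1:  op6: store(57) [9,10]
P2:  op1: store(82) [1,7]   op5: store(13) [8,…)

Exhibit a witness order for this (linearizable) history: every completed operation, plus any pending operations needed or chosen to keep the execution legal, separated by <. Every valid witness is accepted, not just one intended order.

op2 < op3 < op1 < op4 < op5 < op6

step 1: op2 load() → 0 — value 0
step 2: op3 load() → 0 — value 0
step 3: op1 store(82) — value 82
step 4: op4 load() (pending, included) — value 82
step 5: op5 store(13) (pending, included) — value 13
step 6: op6 store(57) — value 57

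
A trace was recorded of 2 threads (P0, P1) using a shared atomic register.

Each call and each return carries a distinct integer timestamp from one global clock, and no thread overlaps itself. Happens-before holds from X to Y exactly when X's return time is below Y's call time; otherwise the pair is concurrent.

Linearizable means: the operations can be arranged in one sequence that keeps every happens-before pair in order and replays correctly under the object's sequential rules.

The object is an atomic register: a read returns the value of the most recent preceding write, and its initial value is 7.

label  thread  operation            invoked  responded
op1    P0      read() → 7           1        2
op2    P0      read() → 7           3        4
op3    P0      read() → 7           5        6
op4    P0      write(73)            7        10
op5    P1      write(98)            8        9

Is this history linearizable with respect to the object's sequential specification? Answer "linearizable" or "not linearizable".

witness order: op1, op2, op3, op4, op5
1. op1 read() → 7, leaving value 7
2. op2 read() → 7, leaving value 7
3. op3 read() → 7, leaving value 7
4. op4 write(73), leaving value 73
5. op5 write(98), leaving value 98

linearizable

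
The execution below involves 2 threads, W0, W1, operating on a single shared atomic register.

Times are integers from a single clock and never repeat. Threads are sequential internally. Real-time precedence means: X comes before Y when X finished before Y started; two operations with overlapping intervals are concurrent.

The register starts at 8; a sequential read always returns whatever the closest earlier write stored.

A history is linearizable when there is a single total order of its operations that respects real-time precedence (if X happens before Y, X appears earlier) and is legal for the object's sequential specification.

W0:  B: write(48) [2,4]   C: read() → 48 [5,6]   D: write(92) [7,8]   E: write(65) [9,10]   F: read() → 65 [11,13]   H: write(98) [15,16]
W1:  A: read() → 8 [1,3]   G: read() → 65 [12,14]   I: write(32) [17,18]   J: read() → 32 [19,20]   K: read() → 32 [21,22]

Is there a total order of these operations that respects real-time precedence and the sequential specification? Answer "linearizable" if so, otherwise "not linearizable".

witness order: A, B, C, D, E, F, G, H, I, J, K
step 1: A read() → 8 — value 8
step 2: B write(48) — value 48
step 3: C read() → 48 — value 48
step 4: D write(92) — value 92
step 5: E write(65) — value 65
step 6: F read() → 65 — value 65
step 7: G read() → 65 — value 65
step 8: H write(98) — value 98
step 9: I write(32) — value 32
step 10: J read() → 32 — value 32
step 11: K read() → 32 — value 32

linearizable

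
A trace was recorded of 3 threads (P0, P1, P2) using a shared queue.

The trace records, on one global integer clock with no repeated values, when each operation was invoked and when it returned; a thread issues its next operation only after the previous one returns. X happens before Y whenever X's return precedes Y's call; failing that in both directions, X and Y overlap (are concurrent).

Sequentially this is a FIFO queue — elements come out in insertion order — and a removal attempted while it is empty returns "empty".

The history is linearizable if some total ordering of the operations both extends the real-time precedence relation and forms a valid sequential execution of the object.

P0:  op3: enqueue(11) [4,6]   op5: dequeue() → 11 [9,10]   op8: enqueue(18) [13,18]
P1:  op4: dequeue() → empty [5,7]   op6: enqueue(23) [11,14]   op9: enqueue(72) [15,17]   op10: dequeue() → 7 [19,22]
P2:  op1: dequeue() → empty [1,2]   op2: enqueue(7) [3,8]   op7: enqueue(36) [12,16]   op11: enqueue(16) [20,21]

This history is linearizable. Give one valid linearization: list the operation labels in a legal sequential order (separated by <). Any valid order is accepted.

1. op1 dequeue() → empty, leaving queue <>
2. op4 dequeue() → empty, leaving queue <>
3. op3 enqueue(11), leaving queue <11>
4. op2 enqueue(7), leaving queue <11,7>
5. op5 dequeue() → 11, leaving queue <7>
6. op6 enqueue(23), leaving queue <7,23>
7. op7 enqueue(36), leaving queue <7,23,36>
8. op8 enqueue(18), leaving queue <7,23,36,18>
9. op9 enqueue(72), leaving queue <7,23,36,18,72>
10. op10 dequeue() → 7, leaving queue <23,36,18,72>
11. op11 enqueue(16), leaving queue <23,36,18,72,16>

op1 < op4 < op3 < op2 < op5 < op6 < op7 < op8 < op9 < op10 < op11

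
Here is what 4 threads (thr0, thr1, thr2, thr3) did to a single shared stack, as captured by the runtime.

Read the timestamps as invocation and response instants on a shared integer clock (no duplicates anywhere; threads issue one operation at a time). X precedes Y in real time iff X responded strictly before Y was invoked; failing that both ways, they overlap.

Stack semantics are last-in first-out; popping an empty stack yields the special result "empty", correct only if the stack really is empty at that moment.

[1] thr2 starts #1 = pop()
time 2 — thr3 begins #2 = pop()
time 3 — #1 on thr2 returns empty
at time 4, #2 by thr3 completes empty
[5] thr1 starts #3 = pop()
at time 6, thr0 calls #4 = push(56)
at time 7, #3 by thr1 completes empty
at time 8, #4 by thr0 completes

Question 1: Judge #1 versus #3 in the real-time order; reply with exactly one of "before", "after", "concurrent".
Answer: before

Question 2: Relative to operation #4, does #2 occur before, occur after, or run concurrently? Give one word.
Answer: before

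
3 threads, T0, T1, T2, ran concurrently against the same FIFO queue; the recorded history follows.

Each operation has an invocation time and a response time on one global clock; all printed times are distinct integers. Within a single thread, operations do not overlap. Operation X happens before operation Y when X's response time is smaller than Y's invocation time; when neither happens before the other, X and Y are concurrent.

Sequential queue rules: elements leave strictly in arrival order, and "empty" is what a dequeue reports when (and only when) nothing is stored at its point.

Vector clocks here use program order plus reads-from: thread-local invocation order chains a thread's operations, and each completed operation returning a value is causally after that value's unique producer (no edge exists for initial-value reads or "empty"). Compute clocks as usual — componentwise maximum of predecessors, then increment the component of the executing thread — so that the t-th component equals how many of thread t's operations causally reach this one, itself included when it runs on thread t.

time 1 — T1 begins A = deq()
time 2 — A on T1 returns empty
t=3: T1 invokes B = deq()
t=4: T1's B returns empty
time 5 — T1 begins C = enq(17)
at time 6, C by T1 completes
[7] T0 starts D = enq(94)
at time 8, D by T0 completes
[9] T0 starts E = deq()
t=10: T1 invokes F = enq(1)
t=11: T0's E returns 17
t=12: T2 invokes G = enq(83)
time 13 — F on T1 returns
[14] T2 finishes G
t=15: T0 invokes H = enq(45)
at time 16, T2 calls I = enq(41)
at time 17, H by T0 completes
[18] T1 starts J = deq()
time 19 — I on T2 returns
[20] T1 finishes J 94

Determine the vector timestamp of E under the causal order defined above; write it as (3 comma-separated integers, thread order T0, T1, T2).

root op G, invoked 12: fresh clock plus T2's own tick → (0, 0, 1)
root op A, invoked 1: fresh clock plus T1's own tick → (0, 1, 0)
root op D, invoked 7: fresh clock plus T0's own tick → (1, 0, 0)
merge at I (invoked 16): VC(G)=(0, 0, 1), own-thread bump on T2 → (0, 0, 2)
merge at B (invoked 3): VC(A)=(0, 1, 0), own-thread bump on T1 → (0, 2, 0)
merge at C (invoked 5): VC(B)=(0, 2, 0), own-thread bump on T1 → (0, 3, 0)
merge at F (invoked 10): VC(C)=(0, 3, 0), own-thread bump on T1 → (0, 4, 0)
merge at E (invoked 9): VC(C)=(0, 3, 0), VC(D)=(1, 0, 0), own-thread bump on T0 → (2, 3, 0)
merge at J (invoked 18): VC(D)=(1, 0, 0), VC(F)=(0, 4, 0), own-thread bump on T1 → (1, 5, 0)
merge at H (invoked 15): VC(E)=(2, 3, 0), own-thread bump on T0 → (3, 3, 0)
target: VC(E) = (2, 3, 0)

(2, 3, 0)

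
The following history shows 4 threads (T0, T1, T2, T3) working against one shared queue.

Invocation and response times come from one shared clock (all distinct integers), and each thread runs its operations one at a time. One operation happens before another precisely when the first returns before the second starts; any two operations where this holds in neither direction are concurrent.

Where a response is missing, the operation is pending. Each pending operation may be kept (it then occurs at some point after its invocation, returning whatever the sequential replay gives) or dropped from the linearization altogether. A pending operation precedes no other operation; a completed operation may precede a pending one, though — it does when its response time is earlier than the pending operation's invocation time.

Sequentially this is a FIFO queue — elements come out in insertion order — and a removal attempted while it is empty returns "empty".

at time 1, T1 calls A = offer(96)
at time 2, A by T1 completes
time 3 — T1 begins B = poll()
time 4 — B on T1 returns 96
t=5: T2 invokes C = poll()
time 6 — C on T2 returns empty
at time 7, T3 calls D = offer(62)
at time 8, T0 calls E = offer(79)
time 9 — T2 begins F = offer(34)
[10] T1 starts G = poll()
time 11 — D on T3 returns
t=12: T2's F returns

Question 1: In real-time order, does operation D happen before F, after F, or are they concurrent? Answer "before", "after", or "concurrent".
Answer: concurrent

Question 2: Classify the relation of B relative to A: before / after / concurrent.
Answer: after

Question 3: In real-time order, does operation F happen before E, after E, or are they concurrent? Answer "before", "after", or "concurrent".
Answer: concurrent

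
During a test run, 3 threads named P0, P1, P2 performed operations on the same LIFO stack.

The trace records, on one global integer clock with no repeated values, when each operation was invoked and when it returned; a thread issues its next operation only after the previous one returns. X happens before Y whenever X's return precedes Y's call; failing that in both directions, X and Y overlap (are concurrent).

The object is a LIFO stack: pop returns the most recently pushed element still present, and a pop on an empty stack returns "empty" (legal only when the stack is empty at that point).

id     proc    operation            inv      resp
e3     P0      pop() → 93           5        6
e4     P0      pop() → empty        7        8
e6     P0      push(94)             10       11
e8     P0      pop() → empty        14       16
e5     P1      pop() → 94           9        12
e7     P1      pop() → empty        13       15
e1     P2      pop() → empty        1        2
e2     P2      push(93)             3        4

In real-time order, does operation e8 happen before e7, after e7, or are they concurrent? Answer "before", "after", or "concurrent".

concurrent

e8 spans [14,16], e7 spans [13,15]
the intervals overlap in both directions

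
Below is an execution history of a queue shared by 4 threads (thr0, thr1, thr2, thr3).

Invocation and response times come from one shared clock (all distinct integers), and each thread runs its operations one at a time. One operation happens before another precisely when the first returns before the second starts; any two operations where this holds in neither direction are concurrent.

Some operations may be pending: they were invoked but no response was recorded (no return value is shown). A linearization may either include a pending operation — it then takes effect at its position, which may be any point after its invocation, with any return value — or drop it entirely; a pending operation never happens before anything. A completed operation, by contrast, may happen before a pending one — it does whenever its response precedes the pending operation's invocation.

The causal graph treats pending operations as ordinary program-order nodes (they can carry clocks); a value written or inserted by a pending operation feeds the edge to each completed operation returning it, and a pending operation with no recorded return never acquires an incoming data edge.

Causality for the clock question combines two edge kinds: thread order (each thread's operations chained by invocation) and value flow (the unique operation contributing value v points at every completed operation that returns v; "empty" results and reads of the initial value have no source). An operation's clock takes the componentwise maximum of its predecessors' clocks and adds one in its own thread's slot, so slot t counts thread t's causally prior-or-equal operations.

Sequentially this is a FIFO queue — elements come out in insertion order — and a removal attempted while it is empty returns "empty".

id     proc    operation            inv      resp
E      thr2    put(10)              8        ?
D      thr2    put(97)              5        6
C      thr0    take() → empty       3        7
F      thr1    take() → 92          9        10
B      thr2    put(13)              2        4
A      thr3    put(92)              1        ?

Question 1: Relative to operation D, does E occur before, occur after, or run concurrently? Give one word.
E spans [8,…), D spans [5,6]
resp(D)=6 < inv(E)=8

after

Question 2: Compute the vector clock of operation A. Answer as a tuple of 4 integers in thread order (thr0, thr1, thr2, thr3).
root op A, invoked 1: fresh clock plus thr3's own tick → (0, 0, 0, 1)
root op B, invoked 2: fresh clock plus thr2's own tick → (0, 0, 1, 0)
root op C, invoked 3: fresh clock plus thr0's own tick → (1, 0, 0, 0)
merge at D (invoked 5): VC(B)=(0, 0, 1, 0), own-thread bump on thr2 → (0, 0, 2, 0)
merge at F (invoked 9): VC(A)=(0, 0, 0, 1), own-thread bump on thr1 → (0, 1, 0, 1)
merge at E (invoked 8): VC(D)=(0, 0, 2, 0), own-thread bump on thr2 → (0, 0, 3, 0)
target: VC(A) = (0, 0, 0, 1)

(0, 0, 0, 1)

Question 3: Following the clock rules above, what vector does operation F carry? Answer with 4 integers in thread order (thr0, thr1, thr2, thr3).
invoked at 1, A has no predecessors; its own thr3 bump gives (0, 0, 0, 1)
invoked at 2, B has no predecessors; its own thr2 bump gives (0, 0, 1, 0)
invoked at 3, C has no predecessors; its own thr0 bump gives (1, 0, 0, 0)
D (invocation 5): componentwise max over VC(B)=(0, 0, 1, 0), +1 at thr2, giving (0, 0, 2, 0)
F (invocation 9): componentwise max over VC(A)=(0, 0, 0, 1), +1 at thr1, giving (0, 1, 0, 1)
E (invocation 8): componentwise max over VC(D)=(0, 0, 2, 0), +1 at thr2, giving (0, 0, 3, 0)
target: VC(F) = (0, 1, 0, 1)

(0, 1, 0, 1)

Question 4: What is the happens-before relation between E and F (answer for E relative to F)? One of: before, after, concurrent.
E spans [8,…), F spans [9,10]
the intervals overlap in both directions

concurrent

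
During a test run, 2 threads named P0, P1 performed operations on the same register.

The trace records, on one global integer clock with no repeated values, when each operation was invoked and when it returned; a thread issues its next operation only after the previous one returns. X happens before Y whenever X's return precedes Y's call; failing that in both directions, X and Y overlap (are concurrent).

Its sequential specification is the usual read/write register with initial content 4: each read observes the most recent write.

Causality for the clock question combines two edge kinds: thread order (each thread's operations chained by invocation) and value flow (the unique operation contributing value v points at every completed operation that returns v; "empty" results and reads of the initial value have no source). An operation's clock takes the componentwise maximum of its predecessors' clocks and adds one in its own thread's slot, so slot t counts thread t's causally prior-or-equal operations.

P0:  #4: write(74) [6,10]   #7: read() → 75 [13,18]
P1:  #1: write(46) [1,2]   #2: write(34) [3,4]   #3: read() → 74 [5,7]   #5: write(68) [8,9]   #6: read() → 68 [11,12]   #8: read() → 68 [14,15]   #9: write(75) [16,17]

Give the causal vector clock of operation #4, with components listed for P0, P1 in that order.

(1, 0)

no predecessors for #1 (invoked 1): P1 increments from zero → (0, 1)
no predecessors for #4 (invoked 6): P0 increments from zero → (1, 0)
from VC(#1)=(0, 1), #2 (invoked 3) maxes components and bumps P1 → (0, 2)
from VC(#2)=(0, 2), VC(#4)=(1, 0), #3 (invoked 5) maxes components and bumps P1 → (1, 3)
from VC(#3)=(1, 3), #5 (invoked 8) maxes components and bumps P1 → (1, 4)
from VC(#5)=(1, 4), #6 (invoked 11) maxes components and bumps P1 → (1, 5)
from VC(#5)=(1, 4), VC(#6)=(1, 5), #8 (invoked 14) maxes components and bumps P1 → (1, 6)
from VC(#8)=(1, 6), #9 (invoked 16) maxes components and bumps P1 → (1, 7)
from VC(#4)=(1, 0), VC(#9)=(1, 7), #7 (invoked 13) maxes components and bumps P0 → (2, 7)
target: VC(#4) = (1, 0)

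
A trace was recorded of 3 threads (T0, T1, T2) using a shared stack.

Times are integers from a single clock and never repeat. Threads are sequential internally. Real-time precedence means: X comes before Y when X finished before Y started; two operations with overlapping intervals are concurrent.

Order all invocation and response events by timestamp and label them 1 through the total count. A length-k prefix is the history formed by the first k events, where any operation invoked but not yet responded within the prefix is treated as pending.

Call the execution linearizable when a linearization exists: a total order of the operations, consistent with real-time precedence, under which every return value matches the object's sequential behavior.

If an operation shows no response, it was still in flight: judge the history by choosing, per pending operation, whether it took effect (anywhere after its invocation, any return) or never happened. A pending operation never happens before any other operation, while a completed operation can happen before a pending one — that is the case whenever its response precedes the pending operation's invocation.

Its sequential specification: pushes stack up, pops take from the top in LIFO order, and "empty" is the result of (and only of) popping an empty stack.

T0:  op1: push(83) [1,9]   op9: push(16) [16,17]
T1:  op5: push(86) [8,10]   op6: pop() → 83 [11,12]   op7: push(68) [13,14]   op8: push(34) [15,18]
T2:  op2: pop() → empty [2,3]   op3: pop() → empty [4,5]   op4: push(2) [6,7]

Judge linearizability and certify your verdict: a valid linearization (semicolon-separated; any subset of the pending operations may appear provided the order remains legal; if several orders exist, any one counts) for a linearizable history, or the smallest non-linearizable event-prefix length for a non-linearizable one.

linearizable — witness: op2; op3; op4; op5; op1; op6; op7; op8; op9

step 1: op2 pop() → empty — stack <>
step 2: op3 pop() → empty — stack <>
step 3: op4 push(2) — stack <2>
step 4: op5 push(86) — stack <2,86>
step 5: op1 push(83) — stack <2,86,83>
step 6: op6 pop() → 83 — stack <2,86>
step 7: op7 push(68) — stack <2,86,68>
step 8: op8 push(34) — stack <2,86,68,34>
step 9: op9 push(16) — stack <2,86,68,34,16>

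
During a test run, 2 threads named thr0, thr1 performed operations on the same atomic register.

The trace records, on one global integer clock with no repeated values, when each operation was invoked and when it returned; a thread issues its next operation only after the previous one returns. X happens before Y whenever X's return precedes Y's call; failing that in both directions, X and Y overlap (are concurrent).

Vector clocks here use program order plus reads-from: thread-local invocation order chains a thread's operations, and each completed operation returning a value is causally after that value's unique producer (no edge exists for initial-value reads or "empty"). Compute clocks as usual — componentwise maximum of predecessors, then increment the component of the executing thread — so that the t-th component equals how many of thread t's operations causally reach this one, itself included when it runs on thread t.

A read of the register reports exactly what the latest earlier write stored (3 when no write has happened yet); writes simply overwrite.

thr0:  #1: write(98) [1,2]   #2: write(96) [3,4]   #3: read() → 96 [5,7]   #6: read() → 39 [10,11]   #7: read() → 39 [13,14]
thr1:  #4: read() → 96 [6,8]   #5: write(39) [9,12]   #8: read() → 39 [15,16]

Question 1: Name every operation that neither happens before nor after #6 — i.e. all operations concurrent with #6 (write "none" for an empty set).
Answer: #5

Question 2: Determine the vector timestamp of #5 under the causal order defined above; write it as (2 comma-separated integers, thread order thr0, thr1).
Answer: (2, 2)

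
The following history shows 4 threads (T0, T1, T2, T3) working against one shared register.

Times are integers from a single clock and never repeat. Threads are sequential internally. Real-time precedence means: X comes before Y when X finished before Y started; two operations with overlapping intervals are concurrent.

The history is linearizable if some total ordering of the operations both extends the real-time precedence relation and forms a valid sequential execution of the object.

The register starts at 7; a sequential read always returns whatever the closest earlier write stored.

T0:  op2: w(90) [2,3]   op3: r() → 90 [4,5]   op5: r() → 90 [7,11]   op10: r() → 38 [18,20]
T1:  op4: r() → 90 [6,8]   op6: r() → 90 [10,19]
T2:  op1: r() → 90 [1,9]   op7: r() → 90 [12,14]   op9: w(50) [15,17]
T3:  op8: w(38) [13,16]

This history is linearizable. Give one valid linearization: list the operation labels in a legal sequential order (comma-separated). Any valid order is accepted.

after step 1 (op2 w(90)): value 90
after step 2 (op1 r() → 90): value 90
after step 3 (op3 r() → 90): value 90
after step 4 (op4 r() → 90): value 90
after step 5 (op5 r() → 90): value 90
after step 6 (op6 r() → 90): value 90
after step 7 (op7 r() → 90): value 90
after step 8 (op9 w(50)): value 50
after step 9 (op8 w(38)): value 38
after step 10 (op10 r() → 38): value 38

op2, op1, op3, op4, op5, op6, op7, op9, op8, op10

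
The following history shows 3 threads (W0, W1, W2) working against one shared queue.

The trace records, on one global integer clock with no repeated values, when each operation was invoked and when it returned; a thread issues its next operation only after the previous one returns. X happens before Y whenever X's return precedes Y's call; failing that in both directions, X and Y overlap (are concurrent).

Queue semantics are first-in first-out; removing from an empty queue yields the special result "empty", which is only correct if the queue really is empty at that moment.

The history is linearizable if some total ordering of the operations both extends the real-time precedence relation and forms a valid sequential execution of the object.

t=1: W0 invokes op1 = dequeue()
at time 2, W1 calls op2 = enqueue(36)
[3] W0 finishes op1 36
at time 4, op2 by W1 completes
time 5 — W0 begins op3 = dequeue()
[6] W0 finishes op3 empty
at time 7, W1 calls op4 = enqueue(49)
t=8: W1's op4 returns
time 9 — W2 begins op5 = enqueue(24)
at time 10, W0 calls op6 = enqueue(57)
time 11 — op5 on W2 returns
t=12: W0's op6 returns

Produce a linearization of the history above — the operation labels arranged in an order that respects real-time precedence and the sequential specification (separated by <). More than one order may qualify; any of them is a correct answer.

op2 < op1 < op3 < op4 < op5 < op6

1. op2 enqueue(36), leaving queue <36>
2. op1 dequeue() → 36, leaving queue <>
3. op3 dequeue() → empty, leaving queue <>
4. op4 enqueue(49), leaving queue <49>
5. op5 enqueue(24), leaving queue <49,24>
6. op6 enqueue(57), leaving queue <49,24,57>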